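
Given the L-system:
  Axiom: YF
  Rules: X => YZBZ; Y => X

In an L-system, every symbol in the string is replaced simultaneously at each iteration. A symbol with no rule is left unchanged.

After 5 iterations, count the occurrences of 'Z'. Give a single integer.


Answer: 4

Derivation:
Step 0: YF  (0 'Z')
Step 1: XF  (0 'Z')
Step 2: YZBZF  (2 'Z')
Step 3: XZBZF  (2 'Z')
Step 4: YZBZZBZF  (4 'Z')
Step 5: XZBZZBZF  (4 'Z')


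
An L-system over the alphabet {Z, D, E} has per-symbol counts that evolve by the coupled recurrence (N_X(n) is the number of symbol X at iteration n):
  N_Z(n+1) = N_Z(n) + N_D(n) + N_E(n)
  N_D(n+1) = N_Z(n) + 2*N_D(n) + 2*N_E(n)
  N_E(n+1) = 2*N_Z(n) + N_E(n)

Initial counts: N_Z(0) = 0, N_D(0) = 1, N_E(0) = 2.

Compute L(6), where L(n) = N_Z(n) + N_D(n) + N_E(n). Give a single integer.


Answer: 5759

Derivation:
Step 0: N_Z=0, N_D=1, N_E=2, L=3
Step 1: N_Z=3, N_D=6, N_E=2, L=11
Step 2: N_Z=11, N_D=19, N_E=8, L=38
Step 3: N_Z=38, N_D=65, N_E=30, L=133
Step 4: N_Z=133, N_D=228, N_E=106, L=467
Step 5: N_Z=467, N_D=801, N_E=372, L=1640
Step 6: N_Z=1640, N_D=2813, N_E=1306, L=5759


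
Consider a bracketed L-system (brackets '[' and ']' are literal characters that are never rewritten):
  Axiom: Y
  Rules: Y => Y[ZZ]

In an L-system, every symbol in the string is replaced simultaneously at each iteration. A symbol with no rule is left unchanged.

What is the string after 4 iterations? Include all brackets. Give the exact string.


Answer: Y[ZZ][ZZ][ZZ][ZZ]

Derivation:
Step 0: Y
Step 1: Y[ZZ]
Step 2: Y[ZZ][ZZ]
Step 3: Y[ZZ][ZZ][ZZ]
Step 4: Y[ZZ][ZZ][ZZ][ZZ]


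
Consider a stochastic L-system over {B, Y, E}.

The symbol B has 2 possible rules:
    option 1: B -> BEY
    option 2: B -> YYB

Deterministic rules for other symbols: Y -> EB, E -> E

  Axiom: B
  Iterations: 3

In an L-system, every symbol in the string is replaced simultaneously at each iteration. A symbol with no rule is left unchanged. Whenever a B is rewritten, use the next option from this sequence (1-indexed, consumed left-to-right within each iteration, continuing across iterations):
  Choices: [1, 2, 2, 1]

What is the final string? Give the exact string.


Step 0: B
Step 1: BEY  (used choices [1])
Step 2: YYBEEB  (used choices [2])
Step 3: EBEBYYBEEBEY  (used choices [2, 1])

Answer: EBEBYYBEEBEY


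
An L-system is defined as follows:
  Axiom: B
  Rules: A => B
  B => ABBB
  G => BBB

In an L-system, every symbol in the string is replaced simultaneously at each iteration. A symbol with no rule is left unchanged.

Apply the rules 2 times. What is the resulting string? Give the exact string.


Step 0: B
Step 1: ABBB
Step 2: BABBBABBBABBB

Answer: BABBBABBBABBB


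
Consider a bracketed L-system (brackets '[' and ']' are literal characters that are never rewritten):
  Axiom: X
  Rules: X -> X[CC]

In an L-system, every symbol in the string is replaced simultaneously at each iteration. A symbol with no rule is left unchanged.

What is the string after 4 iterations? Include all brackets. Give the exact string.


Answer: X[CC][CC][CC][CC]

Derivation:
Step 0: X
Step 1: X[CC]
Step 2: X[CC][CC]
Step 3: X[CC][CC][CC]
Step 4: X[CC][CC][CC][CC]


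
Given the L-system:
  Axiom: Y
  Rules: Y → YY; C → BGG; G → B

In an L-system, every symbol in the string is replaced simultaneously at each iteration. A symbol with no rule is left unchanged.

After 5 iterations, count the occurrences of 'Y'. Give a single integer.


Step 0: Y  (1 'Y')
Step 1: YY  (2 'Y')
Step 2: YYYY  (4 'Y')
Step 3: YYYYYYYY  (8 'Y')
Step 4: YYYYYYYYYYYYYYYY  (16 'Y')
Step 5: YYYYYYYYYYYYYYYYYYYYYYYYYYYYYYYY  (32 'Y')

Answer: 32


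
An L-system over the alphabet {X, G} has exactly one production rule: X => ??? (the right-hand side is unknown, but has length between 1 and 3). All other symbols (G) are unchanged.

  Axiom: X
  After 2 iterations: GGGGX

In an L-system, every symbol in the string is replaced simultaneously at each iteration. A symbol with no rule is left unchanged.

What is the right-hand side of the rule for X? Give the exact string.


Answer: GGX

Derivation:
Trying X => GGX:
  Step 0: X
  Step 1: GGX
  Step 2: GGGGX
Matches the given result.


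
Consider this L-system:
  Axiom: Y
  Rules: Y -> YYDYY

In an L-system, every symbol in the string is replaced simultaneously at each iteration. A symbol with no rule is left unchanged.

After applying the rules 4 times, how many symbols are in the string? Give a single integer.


Answer: 341

Derivation:
Step 0: length = 1
Step 1: length = 5
Step 2: length = 21
Step 3: length = 85
Step 4: length = 341


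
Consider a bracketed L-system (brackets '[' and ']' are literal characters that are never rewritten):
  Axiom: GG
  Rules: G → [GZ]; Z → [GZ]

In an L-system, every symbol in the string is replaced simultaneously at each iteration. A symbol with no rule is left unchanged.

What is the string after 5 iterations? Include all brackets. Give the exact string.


Answer: [[[[[GZ][GZ]][[GZ][GZ]]][[[GZ][GZ]][[GZ][GZ]]]][[[[GZ][GZ]][[GZ][GZ]]][[[GZ][GZ]][[GZ][GZ]]]]][[[[[GZ][GZ]][[GZ][GZ]]][[[GZ][GZ]][[GZ][GZ]]]][[[[GZ][GZ]][[GZ][GZ]]][[[GZ][GZ]][[GZ][GZ]]]]]

Derivation:
Step 0: GG
Step 1: [GZ][GZ]
Step 2: [[GZ][GZ]][[GZ][GZ]]
Step 3: [[[GZ][GZ]][[GZ][GZ]]][[[GZ][GZ]][[GZ][GZ]]]
Step 4: [[[[GZ][GZ]][[GZ][GZ]]][[[GZ][GZ]][[GZ][GZ]]]][[[[GZ][GZ]][[GZ][GZ]]][[[GZ][GZ]][[GZ][GZ]]]]
Step 5: [[[[[GZ][GZ]][[GZ][GZ]]][[[GZ][GZ]][[GZ][GZ]]]][[[[GZ][GZ]][[GZ][GZ]]][[[GZ][GZ]][[GZ][GZ]]]]][[[[[GZ][GZ]][[GZ][GZ]]][[[GZ][GZ]][[GZ][GZ]]]][[[[GZ][GZ]][[GZ][GZ]]][[[GZ][GZ]][[GZ][GZ]]]]]


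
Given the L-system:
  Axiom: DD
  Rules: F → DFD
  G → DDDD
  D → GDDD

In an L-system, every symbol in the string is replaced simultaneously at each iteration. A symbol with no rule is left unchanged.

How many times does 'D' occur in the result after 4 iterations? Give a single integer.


Step 0: DD  (2 'D')
Step 1: GDDDGDDD  (6 'D')
Step 2: DDDDGDDDGDDDGDDDDDDDGDDDGDDDGDDD  (26 'D')
Step 3: GDDDGDDDGDDDGDDDDDDDGDDDGDDDGDDDDDDDGDDDGDDDGDDDDDDDGDDDGDDDGDDDGDDDGDDDGDDDGDDDDDDDGDDDGDDDGDDDDDDDGDDDGDDDGDDDDDDDGDDDGDDDGDDD  (102 'D')
Step 4: DDDDGDDDGDDDGDDDDDDDGDDDGDDDGDDDDDDDGDDDGDDDGDDDDDDDGDDDGDDDGDDDGDDDGDDDGDDDGDDDDDDDGDDDGDDDGDDDDDDDGDDDGDDDGDDDDDDDGDDDGDDDGDDDGDDDGDDDGDDDGDDDDDDDGDDDGDDDGDDDDDDDGDDDGDDDGDDDDDDDGDDDGDDDGDDDGDDDGDDDGDDDGDDDDDDDGDDDGDDDGDDDDDDDGDDDGDDDGDDDDDDDGDDDGDDDGDDDDDDDGDDDGDDDGDDDDDDDGDDDGDDDGDDDDDDDGDDDGDDDGDDDDDDDGDDDGDDDGDDDGDDDGDDDGDDDGDDDDDDDGDDDGDDDGDDDDDDDGDDDGDDDGDDDDDDDGDDDGDDDGDDDGDDDGDDDGDDDGDDDDDDDGDDDGDDDGDDDDDDDGDDDGDDDGDDDDDDDGDDDGDDDGDDDGDDDGDDDGDDDGDDDDDDDGDDDGDDDGDDDDDDDGDDDGDDDGDDDDDDDGDDDGDDDGDDD  (410 'D')

Answer: 410


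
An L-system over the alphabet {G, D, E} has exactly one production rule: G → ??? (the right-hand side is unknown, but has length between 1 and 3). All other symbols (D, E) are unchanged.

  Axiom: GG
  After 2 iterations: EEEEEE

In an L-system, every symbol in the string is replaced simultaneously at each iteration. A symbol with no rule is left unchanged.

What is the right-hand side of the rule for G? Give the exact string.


Answer: EEE

Derivation:
Trying G → EEE:
  Step 0: GG
  Step 1: EEEEEE
  Step 2: EEEEEE
Matches the given result.


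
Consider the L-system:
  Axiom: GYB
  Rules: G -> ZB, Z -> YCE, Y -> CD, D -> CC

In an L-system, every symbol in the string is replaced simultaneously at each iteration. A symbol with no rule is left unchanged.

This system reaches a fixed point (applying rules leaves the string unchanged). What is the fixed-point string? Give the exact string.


Step 0: GYB
Step 1: ZBCDB
Step 2: YCEBCCCB
Step 3: CDCEBCCCB
Step 4: CCCCEBCCCB
Step 5: CCCCEBCCCB  (unchanged — fixed point at step 4)

Answer: CCCCEBCCCB


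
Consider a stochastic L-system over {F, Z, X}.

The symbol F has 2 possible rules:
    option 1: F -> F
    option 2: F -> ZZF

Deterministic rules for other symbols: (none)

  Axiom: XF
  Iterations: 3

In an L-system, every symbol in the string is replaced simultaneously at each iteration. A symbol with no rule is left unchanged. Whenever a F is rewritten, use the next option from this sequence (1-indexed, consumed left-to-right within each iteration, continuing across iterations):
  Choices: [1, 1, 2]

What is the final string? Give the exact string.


Answer: XZZF

Derivation:
Step 0: XF
Step 1: XF  (used choices [1])
Step 2: XF  (used choices [1])
Step 3: XZZF  (used choices [2])


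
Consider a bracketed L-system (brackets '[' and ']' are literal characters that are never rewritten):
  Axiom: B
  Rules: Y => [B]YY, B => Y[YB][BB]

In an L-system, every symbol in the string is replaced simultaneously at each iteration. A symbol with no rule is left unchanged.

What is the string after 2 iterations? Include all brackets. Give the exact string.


Step 0: B
Step 1: Y[YB][BB]
Step 2: [B]YY[[B]YYY[YB][BB]][Y[YB][BB]Y[YB][BB]]

Answer: [B]YY[[B]YYY[YB][BB]][Y[YB][BB]Y[YB][BB]]


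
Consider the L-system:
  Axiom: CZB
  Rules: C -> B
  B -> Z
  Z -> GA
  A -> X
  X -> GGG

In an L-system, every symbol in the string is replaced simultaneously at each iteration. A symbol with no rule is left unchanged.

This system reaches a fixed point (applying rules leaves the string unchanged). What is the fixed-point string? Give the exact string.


Step 0: CZB
Step 1: BGAZ
Step 2: ZGXGA
Step 3: GAGGGGGX
Step 4: GXGGGGGGGG
Step 5: GGGGGGGGGGGG
Step 6: GGGGGGGGGGGG  (unchanged — fixed point at step 5)

Answer: GGGGGGGGGGGG


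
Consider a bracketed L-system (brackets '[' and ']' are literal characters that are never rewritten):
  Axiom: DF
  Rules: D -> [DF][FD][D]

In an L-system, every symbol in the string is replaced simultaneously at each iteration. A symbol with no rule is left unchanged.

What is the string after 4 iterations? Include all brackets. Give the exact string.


Answer: [[[[DF][FD][D]F][F[DF][FD][D]][[DF][FD][D]]F][F[[DF][FD][D]F][F[DF][FD][D]][[DF][FD][D]]][[[DF][FD][D]F][F[DF][FD][D]][[DF][FD][D]]]F][F[[[DF][FD][D]F][F[DF][FD][D]][[DF][FD][D]]F][F[[DF][FD][D]F][F[DF][FD][D]][[DF][FD][D]]][[[DF][FD][D]F][F[DF][FD][D]][[DF][FD][D]]]][[[[DF][FD][D]F][F[DF][FD][D]][[DF][FD][D]]F][F[[DF][FD][D]F][F[DF][FD][D]][[DF][FD][D]]][[[DF][FD][D]F][F[DF][FD][D]][[DF][FD][D]]]]F

Derivation:
Step 0: DF
Step 1: [DF][FD][D]F
Step 2: [[DF][FD][D]F][F[DF][FD][D]][[DF][FD][D]]F
Step 3: [[[DF][FD][D]F][F[DF][FD][D]][[DF][FD][D]]F][F[[DF][FD][D]F][F[DF][FD][D]][[DF][FD][D]]][[[DF][FD][D]F][F[DF][FD][D]][[DF][FD][D]]]F
Step 4: [[[[DF][FD][D]F][F[DF][FD][D]][[DF][FD][D]]F][F[[DF][FD][D]F][F[DF][FD][D]][[DF][FD][D]]][[[DF][FD][D]F][F[DF][FD][D]][[DF][FD][D]]]F][F[[[DF][FD][D]F][F[DF][FD][D]][[DF][FD][D]]F][F[[DF][FD][D]F][F[DF][FD][D]][[DF][FD][D]]][[[DF][FD][D]F][F[DF][FD][D]][[DF][FD][D]]]][[[[DF][FD][D]F][F[DF][FD][D]][[DF][FD][D]]F][F[[DF][FD][D]F][F[DF][FD][D]][[DF][FD][D]]][[[DF][FD][D]F][F[DF][FD][D]][[DF][FD][D]]]]F


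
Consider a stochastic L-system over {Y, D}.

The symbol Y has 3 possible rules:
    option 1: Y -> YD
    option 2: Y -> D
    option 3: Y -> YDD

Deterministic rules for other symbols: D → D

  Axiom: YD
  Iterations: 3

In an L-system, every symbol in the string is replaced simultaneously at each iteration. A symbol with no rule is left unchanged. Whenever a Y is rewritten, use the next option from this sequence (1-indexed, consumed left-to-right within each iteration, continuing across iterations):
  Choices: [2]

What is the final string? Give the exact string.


Step 0: YD
Step 1: DD  (used choices [2])
Step 2: DD  (used choices [])
Step 3: DD  (used choices [])

Answer: DD


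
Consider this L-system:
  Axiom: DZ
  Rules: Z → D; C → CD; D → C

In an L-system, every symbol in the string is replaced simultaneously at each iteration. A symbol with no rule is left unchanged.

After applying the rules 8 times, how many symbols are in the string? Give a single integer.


Answer: 55

Derivation:
Step 0: length = 2
Step 1: length = 2
Step 2: length = 3
Step 3: length = 5
Step 4: length = 8
Step 5: length = 13
Step 6: length = 21
Step 7: length = 34
Step 8: length = 55


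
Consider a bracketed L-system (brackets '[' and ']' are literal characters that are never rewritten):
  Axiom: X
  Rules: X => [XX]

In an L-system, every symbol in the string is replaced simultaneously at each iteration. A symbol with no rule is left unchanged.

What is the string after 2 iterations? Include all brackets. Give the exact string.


Answer: [[XX][XX]]

Derivation:
Step 0: X
Step 1: [XX]
Step 2: [[XX][XX]]


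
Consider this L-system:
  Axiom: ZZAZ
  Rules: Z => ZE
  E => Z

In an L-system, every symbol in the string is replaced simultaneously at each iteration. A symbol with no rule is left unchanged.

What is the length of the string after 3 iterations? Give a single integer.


Step 0: length = 4
Step 1: length = 7
Step 2: length = 10
Step 3: length = 16

Answer: 16


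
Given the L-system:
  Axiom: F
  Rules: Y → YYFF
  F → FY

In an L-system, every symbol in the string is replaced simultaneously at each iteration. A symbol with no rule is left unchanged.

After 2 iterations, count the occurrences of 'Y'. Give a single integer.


Step 0: F  (0 'Y')
Step 1: FY  (1 'Y')
Step 2: FYYYFF  (3 'Y')

Answer: 3


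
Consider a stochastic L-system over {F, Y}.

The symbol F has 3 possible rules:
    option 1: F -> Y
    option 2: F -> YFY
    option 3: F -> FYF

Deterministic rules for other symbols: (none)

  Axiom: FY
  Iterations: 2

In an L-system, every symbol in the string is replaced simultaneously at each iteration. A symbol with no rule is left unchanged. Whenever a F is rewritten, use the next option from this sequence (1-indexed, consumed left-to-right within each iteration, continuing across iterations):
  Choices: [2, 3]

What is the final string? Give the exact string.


Answer: YFYFYY

Derivation:
Step 0: FY
Step 1: YFYY  (used choices [2])
Step 2: YFYFYY  (used choices [3])


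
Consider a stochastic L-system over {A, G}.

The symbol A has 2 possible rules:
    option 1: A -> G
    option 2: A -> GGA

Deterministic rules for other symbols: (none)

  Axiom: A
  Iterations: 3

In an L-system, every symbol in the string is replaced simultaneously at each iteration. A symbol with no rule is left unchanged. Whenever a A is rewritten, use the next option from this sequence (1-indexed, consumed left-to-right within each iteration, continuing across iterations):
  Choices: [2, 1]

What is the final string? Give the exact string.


Step 0: A
Step 1: GGA  (used choices [2])
Step 2: GGG  (used choices [1])
Step 3: GGG  (used choices [])

Answer: GGG


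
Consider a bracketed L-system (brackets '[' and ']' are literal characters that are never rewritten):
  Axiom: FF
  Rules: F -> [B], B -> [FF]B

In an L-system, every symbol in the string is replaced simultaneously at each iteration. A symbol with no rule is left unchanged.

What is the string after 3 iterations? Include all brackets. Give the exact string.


Answer: [[[B][B]][FF]B][[[B][B]][FF]B]

Derivation:
Step 0: FF
Step 1: [B][B]
Step 2: [[FF]B][[FF]B]
Step 3: [[[B][B]][FF]B][[[B][B]][FF]B]


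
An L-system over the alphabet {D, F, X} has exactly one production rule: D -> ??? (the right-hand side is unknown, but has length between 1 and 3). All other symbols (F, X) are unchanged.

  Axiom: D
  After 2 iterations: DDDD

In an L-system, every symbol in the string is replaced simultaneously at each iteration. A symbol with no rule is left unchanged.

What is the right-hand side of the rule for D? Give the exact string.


Answer: DD

Derivation:
Trying D -> DD:
  Step 0: D
  Step 1: DD
  Step 2: DDDD
Matches the given result.


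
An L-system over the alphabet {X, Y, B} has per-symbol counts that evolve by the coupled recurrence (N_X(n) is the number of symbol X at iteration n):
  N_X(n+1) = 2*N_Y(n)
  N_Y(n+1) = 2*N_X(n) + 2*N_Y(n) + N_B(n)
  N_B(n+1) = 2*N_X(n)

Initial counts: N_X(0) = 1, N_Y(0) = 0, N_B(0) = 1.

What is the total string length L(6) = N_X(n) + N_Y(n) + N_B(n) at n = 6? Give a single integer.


Step 0: N_X=1, N_Y=0, N_B=1, L=2
Step 1: N_X=0, N_Y=3, N_B=2, L=5
Step 2: N_X=6, N_Y=8, N_B=0, L=14
Step 3: N_X=16, N_Y=28, N_B=12, L=56
Step 4: N_X=56, N_Y=100, N_B=32, L=188
Step 5: N_X=200, N_Y=344, N_B=112, L=656
Step 6: N_X=688, N_Y=1200, N_B=400, L=2288

Answer: 2288


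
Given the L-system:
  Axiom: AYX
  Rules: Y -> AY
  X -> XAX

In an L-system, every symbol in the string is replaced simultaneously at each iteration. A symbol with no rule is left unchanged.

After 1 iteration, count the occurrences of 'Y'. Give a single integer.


Step 0: AYX  (1 'Y')
Step 1: AAYXAX  (1 'Y')

Answer: 1


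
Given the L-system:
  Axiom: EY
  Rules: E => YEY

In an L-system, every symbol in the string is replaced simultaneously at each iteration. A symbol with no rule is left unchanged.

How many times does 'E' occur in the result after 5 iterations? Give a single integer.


Step 0: EY  (1 'E')
Step 1: YEYY  (1 'E')
Step 2: YYEYYY  (1 'E')
Step 3: YYYEYYYY  (1 'E')
Step 4: YYYYEYYYYY  (1 'E')
Step 5: YYYYYEYYYYYY  (1 'E')

Answer: 1


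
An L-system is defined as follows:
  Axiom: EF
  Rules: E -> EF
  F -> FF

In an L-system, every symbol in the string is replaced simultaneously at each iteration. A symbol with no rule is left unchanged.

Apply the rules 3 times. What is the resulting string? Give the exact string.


Answer: EFFFFFFFFFFFFFFF

Derivation:
Step 0: EF
Step 1: EFFF
Step 2: EFFFFFFF
Step 3: EFFFFFFFFFFFFFFF


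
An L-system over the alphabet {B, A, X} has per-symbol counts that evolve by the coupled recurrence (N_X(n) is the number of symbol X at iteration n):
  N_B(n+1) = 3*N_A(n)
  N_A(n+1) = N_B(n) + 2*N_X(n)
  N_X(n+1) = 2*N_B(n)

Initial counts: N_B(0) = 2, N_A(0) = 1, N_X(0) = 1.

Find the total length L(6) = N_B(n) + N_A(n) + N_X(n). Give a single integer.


Answer: 1629

Derivation:
Step 0: N_B=2, N_A=1, N_X=1, L=4
Step 1: N_B=3, N_A=4, N_X=4, L=11
Step 2: N_B=12, N_A=11, N_X=6, L=29
Step 3: N_B=33, N_A=24, N_X=24, L=81
Step 4: N_B=72, N_A=81, N_X=66, L=219
Step 5: N_B=243, N_A=204, N_X=144, L=591
Step 6: N_B=612, N_A=531, N_X=486, L=1629


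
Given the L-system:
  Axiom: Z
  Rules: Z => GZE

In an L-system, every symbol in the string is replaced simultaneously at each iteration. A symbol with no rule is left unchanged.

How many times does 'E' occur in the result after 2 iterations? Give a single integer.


Step 0: Z  (0 'E')
Step 1: GZE  (1 'E')
Step 2: GGZEE  (2 'E')

Answer: 2


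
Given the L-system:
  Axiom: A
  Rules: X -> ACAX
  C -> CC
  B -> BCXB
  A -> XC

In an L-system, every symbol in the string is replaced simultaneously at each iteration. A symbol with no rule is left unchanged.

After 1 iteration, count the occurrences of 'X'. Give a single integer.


Answer: 1

Derivation:
Step 0: A  (0 'X')
Step 1: XC  (1 'X')


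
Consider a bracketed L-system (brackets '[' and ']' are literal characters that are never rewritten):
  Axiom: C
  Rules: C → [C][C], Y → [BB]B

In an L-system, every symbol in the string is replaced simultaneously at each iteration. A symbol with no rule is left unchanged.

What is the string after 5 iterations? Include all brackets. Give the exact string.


Step 0: C
Step 1: [C][C]
Step 2: [[C][C]][[C][C]]
Step 3: [[[C][C]][[C][C]]][[[C][C]][[C][C]]]
Step 4: [[[[C][C]][[C][C]]][[[C][C]][[C][C]]]][[[[C][C]][[C][C]]][[[C][C]][[C][C]]]]
Step 5: [[[[[C][C]][[C][C]]][[[C][C]][[C][C]]]][[[[C][C]][[C][C]]][[[C][C]][[C][C]]]]][[[[[C][C]][[C][C]]][[[C][C]][[C][C]]]][[[[C][C]][[C][C]]][[[C][C]][[C][C]]]]]

Answer: [[[[[C][C]][[C][C]]][[[C][C]][[C][C]]]][[[[C][C]][[C][C]]][[[C][C]][[C][C]]]]][[[[[C][C]][[C][C]]][[[C][C]][[C][C]]]][[[[C][C]][[C][C]]][[[C][C]][[C][C]]]]]


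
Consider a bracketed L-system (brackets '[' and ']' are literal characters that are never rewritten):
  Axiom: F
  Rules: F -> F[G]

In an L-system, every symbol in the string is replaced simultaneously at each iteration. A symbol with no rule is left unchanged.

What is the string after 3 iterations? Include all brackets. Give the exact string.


Step 0: F
Step 1: F[G]
Step 2: F[G][G]
Step 3: F[G][G][G]

Answer: F[G][G][G]


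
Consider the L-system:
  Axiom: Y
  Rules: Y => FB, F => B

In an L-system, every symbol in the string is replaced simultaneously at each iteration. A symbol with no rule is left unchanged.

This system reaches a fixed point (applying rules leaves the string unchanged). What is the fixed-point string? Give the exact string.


Answer: BB

Derivation:
Step 0: Y
Step 1: FB
Step 2: BB
Step 3: BB  (unchanged — fixed point at step 2)


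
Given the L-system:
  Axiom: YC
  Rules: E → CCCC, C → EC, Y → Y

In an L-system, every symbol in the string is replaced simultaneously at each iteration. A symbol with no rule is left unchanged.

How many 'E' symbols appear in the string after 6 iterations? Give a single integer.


Answer: 65

Derivation:
Step 0: YC  (0 'E')
Step 1: YEC  (1 'E')
Step 2: YCCCCEC  (1 'E')
Step 3: YECECECECCCCCEC  (5 'E')
Step 4: YCCCCECCCCCECCCCCECCCCCECECECECECCCCCEC  (9 'E')
Step 5: YECECECECCCCCECECECECECCCCCECECECECECCCCCECECECECECCCCCECCCCCECCCCCECCCCCECCCCCECECECECECCCCCEC  (29 'E')
Step 6: YCCCCECCCCCECCCCCECCCCCECECECECECCCCCECCCCCECCCCCECCCCCECCCCCECECECECECCCCCECCCCCECCCCCECCCCCECCCCCECECECECECCCCCECCCCCECCCCCECCCCCECCCCCECECECECECCCCCECECECECECCCCCECECECECECCCCCECECECECECCCCCECECECECECCCCCECCCCCECCCCCECCCCCECCCCCECECECECECCCCCEC  (65 'E')


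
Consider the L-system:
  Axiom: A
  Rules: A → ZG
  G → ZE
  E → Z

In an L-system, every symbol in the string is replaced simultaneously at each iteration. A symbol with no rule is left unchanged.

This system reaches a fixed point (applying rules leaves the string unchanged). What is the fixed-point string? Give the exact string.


Answer: ZZZ

Derivation:
Step 0: A
Step 1: ZG
Step 2: ZZE
Step 3: ZZZ
Step 4: ZZZ  (unchanged — fixed point at step 3)


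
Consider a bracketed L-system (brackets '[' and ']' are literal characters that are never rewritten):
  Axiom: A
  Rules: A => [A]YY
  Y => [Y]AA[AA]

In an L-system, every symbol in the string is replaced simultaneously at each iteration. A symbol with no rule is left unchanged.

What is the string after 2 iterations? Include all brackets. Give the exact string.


Answer: [[A]YY][Y]AA[AA][Y]AA[AA]

Derivation:
Step 0: A
Step 1: [A]YY
Step 2: [[A]YY][Y]AA[AA][Y]AA[AA]


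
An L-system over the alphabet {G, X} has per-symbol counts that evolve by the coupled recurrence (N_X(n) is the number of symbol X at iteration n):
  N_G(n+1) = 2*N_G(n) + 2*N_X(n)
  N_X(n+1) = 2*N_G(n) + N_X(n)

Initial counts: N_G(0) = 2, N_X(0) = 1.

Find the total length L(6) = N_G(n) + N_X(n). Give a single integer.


Answer: 6279

Derivation:
Step 0: N_G=2, N_X=1, L=3
Step 1: N_G=6, N_X=5, L=11
Step 2: N_G=22, N_X=17, L=39
Step 3: N_G=78, N_X=61, L=139
Step 4: N_G=278, N_X=217, L=495
Step 5: N_G=990, N_X=773, L=1763
Step 6: N_G=3526, N_X=2753, L=6279


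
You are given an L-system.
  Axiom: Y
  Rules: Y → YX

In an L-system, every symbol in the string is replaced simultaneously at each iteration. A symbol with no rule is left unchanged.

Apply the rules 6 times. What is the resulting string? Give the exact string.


Answer: YXXXXXX

Derivation:
Step 0: Y
Step 1: YX
Step 2: YXX
Step 3: YXXX
Step 4: YXXXX
Step 5: YXXXXX
Step 6: YXXXXXX


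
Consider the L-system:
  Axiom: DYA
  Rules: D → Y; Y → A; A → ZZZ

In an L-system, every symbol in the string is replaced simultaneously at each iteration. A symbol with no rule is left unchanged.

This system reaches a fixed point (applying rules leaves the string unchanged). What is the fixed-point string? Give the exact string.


Step 0: DYA
Step 1: YAZZZ
Step 2: AZZZZZZ
Step 3: ZZZZZZZZZ
Step 4: ZZZZZZZZZ  (unchanged — fixed point at step 3)

Answer: ZZZZZZZZZ


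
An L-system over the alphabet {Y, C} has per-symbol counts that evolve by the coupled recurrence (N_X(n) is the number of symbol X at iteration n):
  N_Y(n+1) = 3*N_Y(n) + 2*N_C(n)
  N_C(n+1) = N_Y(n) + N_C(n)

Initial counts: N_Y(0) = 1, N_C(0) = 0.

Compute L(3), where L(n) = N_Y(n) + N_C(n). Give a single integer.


Answer: 56

Derivation:
Step 0: N_Y=1, N_C=0, L=1
Step 1: N_Y=3, N_C=1, L=4
Step 2: N_Y=11, N_C=4, L=15
Step 3: N_Y=41, N_C=15, L=56


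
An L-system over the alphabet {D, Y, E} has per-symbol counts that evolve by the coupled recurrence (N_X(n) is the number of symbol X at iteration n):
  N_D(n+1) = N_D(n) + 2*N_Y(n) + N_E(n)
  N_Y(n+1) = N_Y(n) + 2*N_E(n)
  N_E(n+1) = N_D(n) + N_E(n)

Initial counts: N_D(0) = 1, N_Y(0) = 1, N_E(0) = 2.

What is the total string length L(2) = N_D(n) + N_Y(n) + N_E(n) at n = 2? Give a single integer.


Step 0: N_D=1, N_Y=1, N_E=2, L=4
Step 1: N_D=5, N_Y=5, N_E=3, L=13
Step 2: N_D=18, N_Y=11, N_E=8, L=37

Answer: 37


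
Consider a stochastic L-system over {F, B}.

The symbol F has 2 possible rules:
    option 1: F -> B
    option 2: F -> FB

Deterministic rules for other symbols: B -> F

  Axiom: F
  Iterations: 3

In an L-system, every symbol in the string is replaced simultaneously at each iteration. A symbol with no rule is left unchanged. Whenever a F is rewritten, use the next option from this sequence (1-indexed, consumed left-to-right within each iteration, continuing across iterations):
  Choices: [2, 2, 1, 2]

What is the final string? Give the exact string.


Answer: BFFB

Derivation:
Step 0: F
Step 1: FB  (used choices [2])
Step 2: FBF  (used choices [2])
Step 3: BFFB  (used choices [1, 2])


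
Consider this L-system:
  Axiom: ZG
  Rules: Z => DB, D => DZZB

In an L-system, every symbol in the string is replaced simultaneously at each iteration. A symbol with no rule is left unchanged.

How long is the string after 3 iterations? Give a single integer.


Answer: 11

Derivation:
Step 0: length = 2
Step 1: length = 3
Step 2: length = 6
Step 3: length = 11


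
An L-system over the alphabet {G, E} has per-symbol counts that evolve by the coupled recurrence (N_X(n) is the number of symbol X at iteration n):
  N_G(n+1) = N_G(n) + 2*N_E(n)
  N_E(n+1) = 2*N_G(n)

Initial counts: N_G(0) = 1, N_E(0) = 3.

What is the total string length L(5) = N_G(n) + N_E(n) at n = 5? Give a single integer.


Answer: 405

Derivation:
Step 0: N_G=1, N_E=3, L=4
Step 1: N_G=7, N_E=2, L=9
Step 2: N_G=11, N_E=14, L=25
Step 3: N_G=39, N_E=22, L=61
Step 4: N_G=83, N_E=78, L=161
Step 5: N_G=239, N_E=166, L=405


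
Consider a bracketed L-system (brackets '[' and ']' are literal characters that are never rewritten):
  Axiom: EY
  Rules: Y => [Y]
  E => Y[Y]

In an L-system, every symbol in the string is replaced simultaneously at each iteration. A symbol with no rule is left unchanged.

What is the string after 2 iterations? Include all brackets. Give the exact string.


Step 0: EY
Step 1: Y[Y][Y]
Step 2: [Y][[Y]][[Y]]

Answer: [Y][[Y]][[Y]]


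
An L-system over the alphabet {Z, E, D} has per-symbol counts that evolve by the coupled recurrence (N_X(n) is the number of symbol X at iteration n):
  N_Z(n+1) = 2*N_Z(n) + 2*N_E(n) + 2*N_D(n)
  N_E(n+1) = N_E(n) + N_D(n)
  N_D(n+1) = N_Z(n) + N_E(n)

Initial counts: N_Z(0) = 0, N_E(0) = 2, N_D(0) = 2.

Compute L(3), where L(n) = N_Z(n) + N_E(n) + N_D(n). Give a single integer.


Step 0: N_Z=0, N_E=2, N_D=2, L=4
Step 1: N_Z=8, N_E=4, N_D=2, L=14
Step 2: N_Z=28, N_E=6, N_D=12, L=46
Step 3: N_Z=92, N_E=18, N_D=34, L=144

Answer: 144


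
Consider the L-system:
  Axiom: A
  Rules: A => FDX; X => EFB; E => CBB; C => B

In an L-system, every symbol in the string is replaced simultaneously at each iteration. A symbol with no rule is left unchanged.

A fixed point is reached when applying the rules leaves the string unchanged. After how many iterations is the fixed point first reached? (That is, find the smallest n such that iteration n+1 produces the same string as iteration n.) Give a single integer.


Answer: 4

Derivation:
Step 0: A
Step 1: FDX
Step 2: FDEFB
Step 3: FDCBBFB
Step 4: FDBBBFB
Step 5: FDBBBFB  (unchanged — fixed point at step 4)


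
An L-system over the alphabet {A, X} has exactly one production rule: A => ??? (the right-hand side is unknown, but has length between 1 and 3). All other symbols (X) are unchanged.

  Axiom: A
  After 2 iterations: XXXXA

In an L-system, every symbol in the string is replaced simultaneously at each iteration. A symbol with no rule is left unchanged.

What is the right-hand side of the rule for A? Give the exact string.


Answer: XXA

Derivation:
Trying A => XXA:
  Step 0: A
  Step 1: XXA
  Step 2: XXXXA
Matches the given result.


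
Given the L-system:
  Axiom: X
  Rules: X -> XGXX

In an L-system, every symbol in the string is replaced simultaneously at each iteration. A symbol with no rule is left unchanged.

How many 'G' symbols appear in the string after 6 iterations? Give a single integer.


Answer: 364

Derivation:
Step 0: length=1, 'G' count=0
Step 1: length=4, 'G' count=1
Step 2: length=13, 'G' count=4
Step 3: length=40, 'G' count=13
Step 4: length=121, 'G' count=40
Step 5: length=364, 'G' count=121
Step 6: length=1093, 'G' count=364
Final string: XGXXGXGXXXGXXGXGXXGXGXXXGXXXGXXGXGXXXGXXGXGXXGXGXXXGXXGXGXXGXGXXXGXXXGXXGXGXXXGXXXGXXGXGXXXGXXGXGXXGXGXXXGXXXGXXGXGXXXGXXGXGXXGXGXXXGXXGXGXXGXGXXXGXXXGXXGXGXXXGXXGXGXXGXGXXXGXXGXGXXGXGXXXGXXXGXXGXGXXXGXXXGXXGXGXXXGXXGXGXXGXGXXXGXXXGXXGXGXXXGXXXGXXGXGXXXGXXGXGXXGXGXXXGXXXGXXGXGXXXGXXGXGXXGXGXXXGXXGXGXXGXGXXXGXXXGXXGXGXXXGXXXGXXGXGXXXGXXGXGXXGXGXXXGXXXGXXGXGXXXGXXGXGXXGXGXXXGXXGXGXXGXGXXXGXXXGXXGXGXXXGXXGXGXXGXGXXXGXXGXGXXGXGXXXGXXXGXXGXGXXXGXXXGXXGXGXXXGXXGXGXXGXGXXXGXXXGXXGXGXXXGXXGXGXXGXGXXXGXXGXGXXGXGXXXGXXXGXXGXGXXXGXXGXGXXGXGXXXGXXGXGXXGXGXXXGXXXGXXGXGXXXGXXXGXXGXGXXXGXXGXGXXGXGXXXGXXXGXXGXGXXXGXXXGXXGXGXXXGXXGXGXXGXGXXXGXXXGXXGXGXXXGXXGXGXXGXGXXXGXXGXGXXGXGXXXGXXXGXXGXGXXXGXXXGXXGXGXXXGXXGXGXXGXGXXXGXXXGXXGXGXXXGXXXGXXGXGXXXGXXGXGXXGXGXXXGXXXGXXGXGXXXGXXGXGXXGXGXXXGXXGXGXXGXGXXXGXXXGXXGXGXXXGXXXGXXGXGXXXGXXGXGXXGXGXXXGXXXGXXGXGXXXGXXGXGXXGXGXXXGXXGXGXXGXGXXXGXXXGXXGXGXXXGXXGXGXXGXGXXXGXXGXGXXGXGXXXGXXXGXXGXGXXXGXXXGXXGXGXXXGXXGXGXXGXGXXXGXXXGXXGXGXXXGXXXGXXGXGXXXGXXGXGXXGXGXXXGXXXGXXGXGXXXGXXGXGXXGXGXXXGXXGXGXXGXGXXXGXXXGXXGXGXXXGXXXGXXGXGXXXGXXGXGXXGXGXXXGXXXGXXGXGXXXGXX


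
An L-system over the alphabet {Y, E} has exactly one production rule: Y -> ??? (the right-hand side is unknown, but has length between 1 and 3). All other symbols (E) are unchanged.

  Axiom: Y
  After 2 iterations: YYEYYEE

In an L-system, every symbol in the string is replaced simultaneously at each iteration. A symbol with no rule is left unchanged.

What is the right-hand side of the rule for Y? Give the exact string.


Trying Y -> YYE:
  Step 0: Y
  Step 1: YYE
  Step 2: YYEYYEE
Matches the given result.

Answer: YYE


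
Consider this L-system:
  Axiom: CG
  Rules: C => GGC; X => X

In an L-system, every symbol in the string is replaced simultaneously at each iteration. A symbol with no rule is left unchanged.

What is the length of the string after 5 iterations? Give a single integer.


Step 0: length = 2
Step 1: length = 4
Step 2: length = 6
Step 3: length = 8
Step 4: length = 10
Step 5: length = 12

Answer: 12


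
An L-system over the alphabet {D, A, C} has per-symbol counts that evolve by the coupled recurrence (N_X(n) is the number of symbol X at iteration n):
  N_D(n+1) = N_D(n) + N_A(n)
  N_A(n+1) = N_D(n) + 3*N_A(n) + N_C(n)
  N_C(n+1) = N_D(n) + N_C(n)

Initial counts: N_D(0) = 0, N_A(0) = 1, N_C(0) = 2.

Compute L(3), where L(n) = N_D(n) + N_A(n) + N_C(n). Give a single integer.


Answer: 96

Derivation:
Step 0: N_D=0, N_A=1, N_C=2, L=3
Step 1: N_D=1, N_A=5, N_C=2, L=8
Step 2: N_D=6, N_A=18, N_C=3, L=27
Step 3: N_D=24, N_A=63, N_C=9, L=96


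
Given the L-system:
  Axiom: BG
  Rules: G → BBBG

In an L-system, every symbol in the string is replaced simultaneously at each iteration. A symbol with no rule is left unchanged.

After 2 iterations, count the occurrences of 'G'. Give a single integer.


Answer: 1

Derivation:
Step 0: BG  (1 'G')
Step 1: BBBBG  (1 'G')
Step 2: BBBBBBBG  (1 'G')


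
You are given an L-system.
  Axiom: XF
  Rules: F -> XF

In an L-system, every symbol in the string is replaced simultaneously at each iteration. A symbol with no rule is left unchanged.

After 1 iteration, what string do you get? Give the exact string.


Answer: XXF

Derivation:
Step 0: XF
Step 1: XXF


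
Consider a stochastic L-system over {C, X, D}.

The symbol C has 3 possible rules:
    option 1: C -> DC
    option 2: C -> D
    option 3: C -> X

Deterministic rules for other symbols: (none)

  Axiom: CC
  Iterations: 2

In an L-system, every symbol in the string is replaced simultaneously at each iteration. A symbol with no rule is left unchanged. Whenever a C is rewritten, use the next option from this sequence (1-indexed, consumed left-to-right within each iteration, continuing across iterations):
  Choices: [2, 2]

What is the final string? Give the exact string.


Step 0: CC
Step 1: DD  (used choices [2, 2])
Step 2: DD  (used choices [])

Answer: DD


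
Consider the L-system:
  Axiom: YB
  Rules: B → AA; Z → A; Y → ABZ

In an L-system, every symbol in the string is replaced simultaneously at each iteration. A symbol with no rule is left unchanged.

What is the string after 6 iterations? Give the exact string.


Answer: AAAAAA

Derivation:
Step 0: YB
Step 1: ABZAA
Step 2: AAAAAA
Step 3: AAAAAA
Step 4: AAAAAA
Step 5: AAAAAA
Step 6: AAAAAA


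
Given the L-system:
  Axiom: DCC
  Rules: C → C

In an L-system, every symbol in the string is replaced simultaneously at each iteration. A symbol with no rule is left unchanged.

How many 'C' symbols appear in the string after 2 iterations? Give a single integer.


Step 0: DCC  (2 'C')
Step 1: DCC  (2 'C')
Step 2: DCC  (2 'C')

Answer: 2


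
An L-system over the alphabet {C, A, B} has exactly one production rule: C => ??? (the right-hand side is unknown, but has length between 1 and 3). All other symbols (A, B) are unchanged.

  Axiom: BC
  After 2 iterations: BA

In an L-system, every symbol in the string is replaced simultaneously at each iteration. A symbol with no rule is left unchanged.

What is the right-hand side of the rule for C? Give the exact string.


Trying C => A:
  Step 0: BC
  Step 1: BA
  Step 2: BA
Matches the given result.

Answer: A


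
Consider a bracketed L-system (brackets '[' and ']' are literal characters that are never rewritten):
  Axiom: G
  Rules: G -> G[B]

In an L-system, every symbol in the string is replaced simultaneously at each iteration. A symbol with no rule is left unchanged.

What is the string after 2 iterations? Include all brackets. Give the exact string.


Step 0: G
Step 1: G[B]
Step 2: G[B][B]

Answer: G[B][B]


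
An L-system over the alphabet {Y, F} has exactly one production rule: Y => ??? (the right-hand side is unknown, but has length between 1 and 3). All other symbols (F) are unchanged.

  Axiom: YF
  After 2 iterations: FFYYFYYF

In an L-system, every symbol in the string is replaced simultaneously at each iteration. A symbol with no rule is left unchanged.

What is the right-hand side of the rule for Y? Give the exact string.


Answer: FYY

Derivation:
Trying Y => FYY:
  Step 0: YF
  Step 1: FYYF
  Step 2: FFYYFYYF
Matches the given result.


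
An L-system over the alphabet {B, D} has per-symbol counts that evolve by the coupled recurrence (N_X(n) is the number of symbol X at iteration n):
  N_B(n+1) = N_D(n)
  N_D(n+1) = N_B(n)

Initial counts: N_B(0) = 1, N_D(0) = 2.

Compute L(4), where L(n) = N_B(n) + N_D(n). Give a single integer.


Answer: 3

Derivation:
Step 0: N_B=1, N_D=2, L=3
Step 1: N_B=2, N_D=1, L=3
Step 2: N_B=1, N_D=2, L=3
Step 3: N_B=2, N_D=1, L=3
Step 4: N_B=1, N_D=2, L=3


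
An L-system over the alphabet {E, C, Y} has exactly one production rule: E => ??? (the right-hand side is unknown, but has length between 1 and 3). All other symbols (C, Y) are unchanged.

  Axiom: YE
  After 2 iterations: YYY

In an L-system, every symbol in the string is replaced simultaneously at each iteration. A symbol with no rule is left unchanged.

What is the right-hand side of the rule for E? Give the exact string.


Answer: YY

Derivation:
Trying E => YY:
  Step 0: YE
  Step 1: YYY
  Step 2: YYY
Matches the given result.


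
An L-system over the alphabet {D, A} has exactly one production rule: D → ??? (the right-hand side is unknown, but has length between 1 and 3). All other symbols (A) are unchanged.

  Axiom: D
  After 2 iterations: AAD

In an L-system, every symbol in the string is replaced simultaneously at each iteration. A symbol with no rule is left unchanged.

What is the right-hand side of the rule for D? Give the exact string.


Answer: AD

Derivation:
Trying D → AD:
  Step 0: D
  Step 1: AD
  Step 2: AAD
Matches the given result.


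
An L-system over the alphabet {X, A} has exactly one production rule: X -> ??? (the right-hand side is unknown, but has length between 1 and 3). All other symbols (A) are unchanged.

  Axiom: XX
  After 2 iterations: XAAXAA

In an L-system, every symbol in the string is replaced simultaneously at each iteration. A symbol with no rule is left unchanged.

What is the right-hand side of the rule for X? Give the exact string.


Trying X -> XA:
  Step 0: XX
  Step 1: XAXA
  Step 2: XAAXAA
Matches the given result.

Answer: XA


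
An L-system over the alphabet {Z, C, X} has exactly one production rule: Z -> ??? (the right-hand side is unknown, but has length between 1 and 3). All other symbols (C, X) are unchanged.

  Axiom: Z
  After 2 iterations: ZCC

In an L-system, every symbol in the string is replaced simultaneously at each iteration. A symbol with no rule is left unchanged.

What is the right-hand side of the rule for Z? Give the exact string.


Trying Z -> ZC:
  Step 0: Z
  Step 1: ZC
  Step 2: ZCC
Matches the given result.

Answer: ZC


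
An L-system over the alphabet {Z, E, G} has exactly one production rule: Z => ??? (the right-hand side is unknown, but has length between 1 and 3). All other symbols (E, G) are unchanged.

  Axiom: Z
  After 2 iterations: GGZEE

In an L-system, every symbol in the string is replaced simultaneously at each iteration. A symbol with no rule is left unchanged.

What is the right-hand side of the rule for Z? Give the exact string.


Answer: GZE

Derivation:
Trying Z => GZE:
  Step 0: Z
  Step 1: GZE
  Step 2: GGZEE
Matches the given result.


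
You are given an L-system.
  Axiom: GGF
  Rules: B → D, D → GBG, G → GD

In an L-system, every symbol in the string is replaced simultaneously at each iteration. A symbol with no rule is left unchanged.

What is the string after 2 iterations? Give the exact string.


Step 0: GGF
Step 1: GDGDF
Step 2: GDGBGGDGBGF

Answer: GDGBGGDGBGF


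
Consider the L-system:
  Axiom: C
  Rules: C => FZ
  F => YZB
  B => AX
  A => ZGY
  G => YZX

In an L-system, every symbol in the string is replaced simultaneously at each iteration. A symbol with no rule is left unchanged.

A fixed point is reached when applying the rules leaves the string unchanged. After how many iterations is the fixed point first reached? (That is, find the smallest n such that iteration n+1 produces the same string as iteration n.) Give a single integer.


Step 0: C
Step 1: FZ
Step 2: YZBZ
Step 3: YZAXZ
Step 4: YZZGYXZ
Step 5: YZZYZXYXZ
Step 6: YZZYZXYXZ  (unchanged — fixed point at step 5)

Answer: 5


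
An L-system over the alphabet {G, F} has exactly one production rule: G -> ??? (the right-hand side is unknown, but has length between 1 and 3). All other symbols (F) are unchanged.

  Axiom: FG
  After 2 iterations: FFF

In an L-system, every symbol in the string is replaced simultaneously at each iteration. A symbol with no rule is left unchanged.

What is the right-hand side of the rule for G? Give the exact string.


Answer: FF

Derivation:
Trying G -> FF:
  Step 0: FG
  Step 1: FFF
  Step 2: FFF
Matches the given result.


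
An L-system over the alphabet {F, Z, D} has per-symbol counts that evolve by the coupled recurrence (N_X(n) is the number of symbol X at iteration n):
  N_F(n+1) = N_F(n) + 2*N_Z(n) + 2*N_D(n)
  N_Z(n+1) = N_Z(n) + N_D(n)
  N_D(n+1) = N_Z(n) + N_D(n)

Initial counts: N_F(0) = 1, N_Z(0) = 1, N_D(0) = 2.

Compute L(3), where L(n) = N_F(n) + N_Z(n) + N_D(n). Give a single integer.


Answer: 67

Derivation:
Step 0: N_F=1, N_Z=1, N_D=2, L=4
Step 1: N_F=7, N_Z=3, N_D=3, L=13
Step 2: N_F=19, N_Z=6, N_D=6, L=31
Step 3: N_F=43, N_Z=12, N_D=12, L=67
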